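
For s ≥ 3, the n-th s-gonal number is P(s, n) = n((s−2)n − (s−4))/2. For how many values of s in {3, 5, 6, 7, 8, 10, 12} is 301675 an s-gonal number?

s = 3: P(3, 776) = 301476 and P(3, 777) = 302253; 301675 is not s-gonal.
s = 5: P(5, 448) = 300832 and P(5, 449) = 302177; 301675 is not s-gonal.
s = 6: P(6, 388) = 300700 and P(6, 389) = 302253; 301675 is not s-gonal.
s = 7: P(7, 347) = 300502 and P(7, 348) = 302238; 301675 is not s-gonal.
s = 8: P(8, 317) = 300833 and P(8, 318) = 302736; 301675 is not s-gonal.
s = 10: P(10, 275) = 301675. ✓
s = 12: P(12, 246) = 301596 and P(12, 247) = 304057; 301675 is not s-gonal.
Hits: s ∈ {10} → 1.

1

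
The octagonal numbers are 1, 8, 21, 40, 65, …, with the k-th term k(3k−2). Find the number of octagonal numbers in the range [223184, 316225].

The n-th octagonal number is n(3n−2).
Smallest index with value ≥ 223184: n = 274 (giving 224680).
Largest index with value ≤ 316225: n = 325 (giving 316225).
Indices 274 through 325: 52 terms.

52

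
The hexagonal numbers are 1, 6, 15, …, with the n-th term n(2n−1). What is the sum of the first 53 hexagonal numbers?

Σ i(2i−1) = 2Σi² − Σi over i = 1..53.
Σi = 1431 and Σi² = 51039.
2·51039 − 1·1431 = 100647.

100647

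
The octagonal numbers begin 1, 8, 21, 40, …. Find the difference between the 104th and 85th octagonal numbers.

104·(3·104 − 2) = 32240 and 85·(3·85 − 2) = 21505.
Difference: 32240 − 21505 = 10735.

10735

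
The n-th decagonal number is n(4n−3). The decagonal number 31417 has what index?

Set n(4n−3) = 31417, giving 4n² − 3n − 31417 = 0.
The discriminant is 9 + 16·31417 = 502681, and √502681 = 709.
So n = (3 + 709) / 8 = 712/8 = 89.

89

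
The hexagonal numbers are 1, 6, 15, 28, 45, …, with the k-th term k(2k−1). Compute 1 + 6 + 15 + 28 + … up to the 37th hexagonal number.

34447

Σ i(2i−1) = 2Σi² − Σi over i = 1..37.
Σi = 703 and Σi² = 17575.
2·17575 − 1·703 = 34447.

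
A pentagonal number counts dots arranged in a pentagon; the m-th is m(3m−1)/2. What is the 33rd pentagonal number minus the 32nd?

97

Consecutive pentagonal numbers differ by 3n − 2: here 3·33 − 2 = 97.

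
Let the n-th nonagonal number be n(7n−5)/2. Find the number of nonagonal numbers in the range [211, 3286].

The n-th nonagonal number is n(7n−5)/2.
Smallest index with value ≥ 211: n = 9 (giving 261).
Largest index with value ≤ 3286: n = 31 (giving 3286).
Indices 9 through 31: 23 terms.

23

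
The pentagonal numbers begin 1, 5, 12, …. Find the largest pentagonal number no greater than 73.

Solve n(3n−1)/2 ≤ 73 for integer n.
n = 7 gives 70 ≤ 73, while n = 8 gives 92 > 73; so the answer is 70.

70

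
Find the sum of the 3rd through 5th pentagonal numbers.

69

Σ i(3i−1)/2 = (3Σi² − Σi) / 2 over i = 3..5.
Σi = 15 − 3 = 12 and Σi² = 55 − 5 = 50.
(3·50 − 1·12) / 2 = 138/2 = 69.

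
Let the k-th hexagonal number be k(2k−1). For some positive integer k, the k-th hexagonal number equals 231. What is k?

Set n(2n−1) = 231, giving 2n² − n − 231 = 0.
The discriminant is 1 + 8·231 = 1849, and √1849 = 43.
So n = (1 + 43) / 4 = 44/4 = 11.

11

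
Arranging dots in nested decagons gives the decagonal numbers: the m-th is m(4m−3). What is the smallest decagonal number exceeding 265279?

Solve n(4n−3) > 265279 for integer n.
The largest n with value ≤ 265279 is 257 (since 263425 ≤ 265279 < 265482), so the first above is n = 258, value 265482.

265482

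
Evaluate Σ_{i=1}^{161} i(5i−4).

Σ i(5i−4) = 5Σi² − 4Σi over i = 1..161.
Σi = 13041 and Σi² = 1404081.
5·1404081 − 4·13041 = 6968241.

6968241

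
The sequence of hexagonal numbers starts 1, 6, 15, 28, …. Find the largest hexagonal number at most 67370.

Solve n(2n−1) ≤ 67370 for integer n.
n = 183 gives 66795 ≤ 67370, while n = 184 gives 67528 > 67370; so the answer is 66795.

66795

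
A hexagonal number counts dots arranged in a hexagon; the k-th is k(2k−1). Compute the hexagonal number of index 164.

53628

The 164th hexagonal number is n(2n−1) with n = 164.
164·(2·164 − 1) = 164·327 = 53628.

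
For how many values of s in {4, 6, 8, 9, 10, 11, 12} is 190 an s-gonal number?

1

s = 4: P(4, 13) = 169 and P(4, 14) = 196; 190 is not s-gonal.
s = 6: P(6, 10) = 190. ✓
s = 8: P(8, 8) = 176 and P(8, 9) = 225; 190 is not s-gonal.
s = 9: P(9, 7) = 154 and P(9, 8) = 204; 190 is not s-gonal.
s = 10: P(10, 7) = 175 and P(10, 8) = 232; 190 is not s-gonal.
s = 11: P(11, 6) = 141 and P(11, 7) = 196; 190 is not s-gonal.
s = 12: P(12, 6) = 156 and P(12, 7) = 217; 190 is not s-gonal.
Hits: s ∈ {6} → 1.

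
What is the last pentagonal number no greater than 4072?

Solve n(3n−1)/2 ≤ 4072 for integer n.
n = 52 gives 4030 ≤ 4072, while n = 53 gives 4187 > 4072; so the answer is 4030.

4030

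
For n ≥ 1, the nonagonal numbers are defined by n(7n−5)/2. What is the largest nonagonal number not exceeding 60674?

Solve n(7n−5)/2 ≤ 60674 for integer n.
n = 132 gives 60654 ≤ 60674, while n = 133 gives 61579 > 60674; so the answer is 60654.

60654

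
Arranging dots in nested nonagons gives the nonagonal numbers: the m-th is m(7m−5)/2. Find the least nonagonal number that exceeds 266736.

267859

Solve n(7n−5)/2 > 266736 for integer n.
The largest n with value ≤ 266736 is 276 (since 265926 ≤ 266736 < 267859), so the first above is n = 277, value 267859.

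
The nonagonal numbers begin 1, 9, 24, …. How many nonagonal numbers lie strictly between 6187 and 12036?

The n-th nonagonal number is n(7n−5)/2.
Smallest index with value > 6187: n = 43 (giving 6364).
Largest index with value < 12036: n = 58 (giving 11629).
Indices 43 through 58: 16 terms.

16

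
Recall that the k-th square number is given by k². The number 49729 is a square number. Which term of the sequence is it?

223

We need n² = 49729, so n = √49729 = 223.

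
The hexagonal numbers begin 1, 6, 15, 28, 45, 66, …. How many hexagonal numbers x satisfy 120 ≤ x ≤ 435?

8

The n-th hexagonal number is n(2n−1).
Smallest index with value ≥ 120: n = 8 (giving 120).
Largest index with value ≤ 435: n = 15 (giving 435).
Indices 8 through 15: 8 terms.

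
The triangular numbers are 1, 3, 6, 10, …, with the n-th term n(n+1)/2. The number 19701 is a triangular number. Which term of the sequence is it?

198

Set n(n+1)/2 = 19701, giving n² + n − 39402 = 0.
The discriminant is 1 + 8·19701 = 157609, and √157609 = 397.
So n = (-1 + 397) / 2 = 396/2 = 198.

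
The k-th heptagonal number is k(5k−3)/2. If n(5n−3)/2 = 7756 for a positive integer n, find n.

56

Set n(5n−3)/2 = 7756, giving 5n² − 3n − 15512 = 0.
The discriminant is 9 + 40·7756 = 310249, and √310249 = 557.
So n = (3 + 557) / 10 = 560/10 = 56.
Check: 56·(5·56 − 3)/2 = 7756. ✓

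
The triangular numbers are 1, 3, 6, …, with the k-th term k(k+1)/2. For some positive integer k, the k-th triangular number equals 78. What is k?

12

Set n(n+1)/2 = 78, giving n² + n − 156 = 0.
The discriminant is 1 + 8·78 = 625, and √625 = 25.
So n = (-1 + 25) / 2 = 24/2 = 12.
Check: 12·13/2 = 78. ✓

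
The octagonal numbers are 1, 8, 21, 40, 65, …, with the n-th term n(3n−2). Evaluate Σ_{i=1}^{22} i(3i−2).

Σ i(3i−2) = 3Σi² − 2Σi over i = 1..22.
Σi = 253 and Σi² = 3795.
3·3795 − 2·253 = 10879.

10879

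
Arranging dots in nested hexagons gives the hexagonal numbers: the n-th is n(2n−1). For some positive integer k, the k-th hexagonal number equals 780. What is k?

20

Set n(2n−1) = 780, giving 2n² − n − 780 = 0.
The discriminant is 1 + 8·780 = 6241, and √6241 = 79.
So n = (1 + 79) / 4 = 80/4 = 20.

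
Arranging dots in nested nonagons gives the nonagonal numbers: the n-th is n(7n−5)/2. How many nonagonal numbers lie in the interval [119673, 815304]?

298

The n-th nonagonal number is n(7n−5)/2.
Smallest index with value ≥ 119673: n = 186 (giving 120621).
Largest index with value ≤ 815304: n = 483 (giving 815304).
Indices 186 through 483: 298 terms.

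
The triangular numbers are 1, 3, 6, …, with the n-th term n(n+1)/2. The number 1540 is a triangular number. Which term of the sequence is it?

Set n(n+1)/2 = 1540, giving n² + n − 3080 = 0.
The discriminant is 1 + 8·1540 = 12321, and √12321 = 111.
So n = (-1 + 111) / 2 = 110/2 = 55.

55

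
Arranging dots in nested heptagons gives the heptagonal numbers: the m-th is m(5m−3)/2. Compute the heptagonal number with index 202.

101707

The 202nd heptagonal number is n(5n−3)/2 with n = 202.
202·(5·202 − 3)/2 = 202·1007/2 = 101707.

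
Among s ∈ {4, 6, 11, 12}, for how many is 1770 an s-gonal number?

1

s = 4: P(4, 42) = 1764 and P(4, 43) = 1849; 1770 is not s-gonal.
s = 6: P(6, 30) = 1770. ✓
s = 11: P(11, 20) = 1730 and P(11, 21) = 1911; 1770 is not s-gonal.
s = 12: P(12, 19) = 1729 and P(12, 20) = 1920; 1770 is not s-gonal.
Hits: s ∈ {6} → 1.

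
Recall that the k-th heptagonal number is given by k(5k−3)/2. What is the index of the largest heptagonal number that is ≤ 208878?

Solve n(5n−3)/2 ≤ 208878 for integer n.
n = 289 gives 208369 ≤ 208878, while n = 290 gives 209815 > 208878; so the answer is index 289.

289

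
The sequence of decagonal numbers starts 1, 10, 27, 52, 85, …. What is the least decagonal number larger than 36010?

36576

Solve n(4n−3) > 36010 for integer n.
The largest n with value ≤ 36010 is 95 (since 35815 ≤ 36010 < 36576), so the first above is n = 96, value 36576.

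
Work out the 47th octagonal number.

6533

The 47th octagonal number is n(3n−2) with n = 47.
47·(3·47 − 2) = 47·139 = 6533.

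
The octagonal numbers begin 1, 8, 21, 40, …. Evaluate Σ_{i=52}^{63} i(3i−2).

Σ i(3i−2) = 3Σi² − 2Σi over i = 52..63.
Σi = 2016 − 1326 = 690 and Σi² = 85344 − 45526 = 39818.
3·39818 − 2·690 = 118074.

118074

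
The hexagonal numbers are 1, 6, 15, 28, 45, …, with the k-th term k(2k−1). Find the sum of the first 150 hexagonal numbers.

2261225

Σ i(2i−1) = 2Σi² − Σi over i = 1..150.
Σi = 11325 and Σi² = 1136275.
2·1136275 − 1·11325 = 2261225.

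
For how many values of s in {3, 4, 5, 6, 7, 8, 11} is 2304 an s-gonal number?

s = 3: P(3, 67) = 2278 and P(3, 68) = 2346; 2304 is not s-gonal.
s = 4: P(4, 48) = 2304. ✓
s = 5: P(5, 39) = 2262 and P(5, 40) = 2380; 2304 is not s-gonal.
s = 6: P(6, 34) = 2278 and P(6, 35) = 2415; 2304 is not s-gonal.
s = 7: P(7, 30) = 2205 and P(7, 31) = 2356; 2304 is not s-gonal.
s = 8: P(8, 28) = 2296 and P(8, 29) = 2465; 2304 is not s-gonal.
s = 11: P(11, 23) = 2300 and P(11, 24) = 2508; 2304 is not s-gonal.
Hits: s ∈ {4} → 1.

1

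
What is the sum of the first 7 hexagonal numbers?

Σ i(2i−1) = 2Σi² − Σi over i = 1..7.
Σi = 28 and Σi² = 140.
2·140 − 1·28 = 252.

252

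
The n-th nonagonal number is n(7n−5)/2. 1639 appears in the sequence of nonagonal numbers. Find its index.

Set n(7n−5)/2 = 1639, giving 7n² − 5n − 3278 = 0.
The discriminant is 25 + 56·1639 = 91809, and √91809 = 303.
So n = (5 + 303) / 14 = 308/14 = 22.

22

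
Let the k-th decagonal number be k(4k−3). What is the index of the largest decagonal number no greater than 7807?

Solve n(4n−3) ≤ 7807 for integer n.
n = 44 gives 7612 ≤ 7807, while n = 45 gives 7965 > 7807; so the answer is index 44.

44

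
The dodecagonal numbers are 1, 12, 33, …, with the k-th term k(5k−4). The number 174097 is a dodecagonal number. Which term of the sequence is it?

Set n(5n−4) = 174097, giving 5n² − 4n − 174097 = 0.
The discriminant is 16 + 20·174097 = 3481956, and √3481956 = 1866.
So n = (4 + 1866) / 10 = 1870/10 = 187.
Check: 187·(5·187 − 4) = 174097. ✓

187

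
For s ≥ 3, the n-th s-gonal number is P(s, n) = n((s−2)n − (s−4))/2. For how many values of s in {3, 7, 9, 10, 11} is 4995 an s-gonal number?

s = 3: P(3, 99) = 4950 and P(3, 100) = 5050; 4995 is not s-gonal.
s = 7: P(7, 45) = 4995. ✓
s = 9: P(9, 38) = 4959 and P(9, 39) = 5226; 4995 is not s-gonal.
s = 10: P(10, 35) = 4795 and P(10, 36) = 5076; 4995 is not s-gonal.
s = 11: P(11, 33) = 4785 and P(11, 34) = 5083; 4995 is not s-gonal.
Hits: s ∈ {7} → 1.

1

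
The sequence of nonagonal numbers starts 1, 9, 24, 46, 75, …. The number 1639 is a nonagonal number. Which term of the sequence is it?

Set n(7n−5)/2 = 1639, giving 7n² − 5n − 3278 = 0.
So n = (5 + 303) / 14 = 308/14 = 22.

22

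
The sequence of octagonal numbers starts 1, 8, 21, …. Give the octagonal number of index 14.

560

The 14th octagonal number is n(3n−2) with n = 14.
14·(3·14 − 2) = 14·40 = 560.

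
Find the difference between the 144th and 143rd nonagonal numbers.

1002

Consecutive nonagonal numbers differ by 7n − 6: here 7·144 − 6 = 1002.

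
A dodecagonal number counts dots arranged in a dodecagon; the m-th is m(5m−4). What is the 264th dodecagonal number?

264·(5·264 − 4) = 264·1316 = 347424.

347424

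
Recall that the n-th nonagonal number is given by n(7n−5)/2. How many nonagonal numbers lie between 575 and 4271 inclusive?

The n-th nonagonal number is n(7n−5)/2.
Smallest index with value ≥ 575: n = 14 (giving 651).
Largest index with value ≤ 4271: n = 35 (giving 4200).
Indices 14 through 35: 22 terms.

22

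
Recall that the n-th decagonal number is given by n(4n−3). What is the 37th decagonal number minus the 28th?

37·(4·37 − 3) = 5365 and 28·(4·28 − 3) = 3052.
Difference: 5365 − 3052 = 2313.

2313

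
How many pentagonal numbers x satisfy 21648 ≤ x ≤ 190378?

The n-th pentagonal number is n(3n−1)/2.
Smallest index with value ≥ 21648: n = 121 (giving 21901).
Largest index with value ≤ 190378: n = 356 (giving 189926).
Indices 121 through 356: 236 terms.

236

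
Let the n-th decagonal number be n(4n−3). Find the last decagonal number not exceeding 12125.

Solve n(4n−3) ≤ 12125 for integer n.
n = 55 gives 11935 ≤ 12125, while n = 56 gives 12376 > 12125; so the answer is 11935.

11935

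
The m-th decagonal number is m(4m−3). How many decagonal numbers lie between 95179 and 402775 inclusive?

163

The n-th decagonal number is n(4n−3).
Smallest index with value ≥ 95179: n = 155 (giving 95635).
Largest index with value ≤ 402775: n = 317 (giving 401005).
Indices 155 through 317: 163 terms.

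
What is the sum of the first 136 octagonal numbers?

Σ i(3i−2) = 3Σi² − 2Σi over i = 1..136.
Σi = 9316 and Σi² = 847756.
3·847756 − 2·9316 = 2524636.

2524636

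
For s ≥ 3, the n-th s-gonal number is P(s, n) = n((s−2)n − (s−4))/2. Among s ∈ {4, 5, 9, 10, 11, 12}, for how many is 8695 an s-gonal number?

1

s = 4: P(4, 93) = 8649 and P(4, 94) = 8836; 8695 is not s-gonal.
s = 5: P(5, 76) = 8626 and P(5, 77) = 8855; 8695 is not s-gonal.
s = 9: P(9, 50) = 8625 and P(9, 51) = 8976; 8695 is not s-gonal.
s = 10: P(10, 47) = 8695. ✓
s = 11: P(11, 44) = 8558 and P(11, 45) = 8955; 8695 is not s-gonal.
s = 12: P(12, 42) = 8652 and P(12, 43) = 9073; 8695 is not s-gonal.
Hits: s ∈ {10} → 1.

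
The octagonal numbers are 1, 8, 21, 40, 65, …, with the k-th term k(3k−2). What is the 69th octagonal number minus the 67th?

69·(3·69 − 2) = 14145 and 67·(3·67 − 2) = 13333.
Difference: 14145 − 13333 = 812.

812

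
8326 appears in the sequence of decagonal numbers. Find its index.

Set n(4n−3) = 8326, giving 4n² − 3n − 8326 = 0.
So n = (3 + 365) / 8 = 368/8 = 46.

46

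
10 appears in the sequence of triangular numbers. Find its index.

4

Set n(n+1)/2 = 10, giving n² + n − 20 = 0.
The discriminant is 1 + 8·10 = 81, and √81 = 9.
So n = (-1 + 9) / 2 = 8/2 = 4.
Check: 4·5/2 = 10. ✓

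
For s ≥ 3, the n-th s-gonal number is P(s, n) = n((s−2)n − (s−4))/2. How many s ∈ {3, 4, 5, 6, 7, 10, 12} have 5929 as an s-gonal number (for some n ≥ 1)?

2

s = 3: P(3, 108) = 5886 and P(3, 109) = 5995; 5929 is not s-gonal.
s = 4: P(4, 77) = 5929. ✓
s = 5: P(5, 63) = 5922 and P(5, 64) = 6112; 5929 is not s-gonal.
s = 6: P(6, 54) = 5778 and P(6, 55) = 5995; 5929 is not s-gonal.
s = 7: P(7, 49) = 5929. ✓
s = 10: P(10, 38) = 5662 and P(10, 39) = 5967; 5929 is not s-gonal.
s = 12: P(12, 34) = 5644 and P(12, 35) = 5985; 5929 is not s-gonal.
Hits: s ∈ {4, 7} → 2.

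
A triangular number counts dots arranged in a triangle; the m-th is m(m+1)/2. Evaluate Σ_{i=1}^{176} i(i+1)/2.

Σ i(i+1)/2 = (Σi² + Σi) / 2 over i = 1..176.
Σi = 15576 and Σi² = 1832776.
(1·1832776 + 1·15576) / 2 = 1848352/2 = 924176.

924176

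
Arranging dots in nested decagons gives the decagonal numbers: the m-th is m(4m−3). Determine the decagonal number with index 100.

39700

100·(4·100 − 3) = 100·397 = 39700.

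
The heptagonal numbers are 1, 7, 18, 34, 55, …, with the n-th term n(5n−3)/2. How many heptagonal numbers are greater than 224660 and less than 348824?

The n-th heptagonal number is n(5n−3)/2.
Smallest index with value > 224660: n = 301 (giving 226051).
Largest index with value < 348824: n = 373 (giving 347263).
Indices 301 through 373: 73 terms.

73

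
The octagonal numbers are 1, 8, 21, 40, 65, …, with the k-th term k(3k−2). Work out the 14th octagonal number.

The 14th octagonal number is n(3n−2) with n = 14.
14·(3·14 − 2) = 14·40 = 560.

560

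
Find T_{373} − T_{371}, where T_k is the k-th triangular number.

373·374/2 = 69751 and 371·372/2 = 69006.
Difference: 69751 − 69006 = 745.

745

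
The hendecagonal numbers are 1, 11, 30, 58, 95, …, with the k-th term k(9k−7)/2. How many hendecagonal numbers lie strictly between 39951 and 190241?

The n-th hendecagonal number is n(9n−7)/2.
Smallest index with value > 39951: n = 95 (giving 40280).
Largest index with value < 190241: n = 205 (giving 188395).
Indices 95 through 205: 111 terms.

111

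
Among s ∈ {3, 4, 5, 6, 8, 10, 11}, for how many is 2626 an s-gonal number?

s = 3: P(3, 71) = 2556 and P(3, 72) = 2628; 2626 is not s-gonal.
s = 4: P(4, 51) = 2601 and P(4, 52) = 2704; 2626 is not s-gonal.
s = 5: P(5, 42) = 2625 and P(5, 43) = 2752; 2626 is not s-gonal.
s = 6: P(6, 36) = 2556 and P(6, 37) = 2701; 2626 is not s-gonal.
s = 8: P(8, 29) = 2465 and P(8, 30) = 2640; 2626 is not s-gonal.
s = 10: P(10, 26) = 2626. ✓
s = 11: P(11, 24) = 2508 and P(11, 25) = 2725; 2626 is not s-gonal.
Hits: s ∈ {10} → 1.

1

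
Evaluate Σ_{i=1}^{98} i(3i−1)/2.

Σ i(3i−1)/2 = (3Σi² − Σi) / 2 over i = 1..98.
Σi = 4851 and Σi² = 318549.
(3·318549 − 1·4851) / 2 = 950796/2 = 475398.

475398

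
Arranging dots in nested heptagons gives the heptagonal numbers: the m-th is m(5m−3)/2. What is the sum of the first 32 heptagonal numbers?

27808

Σ i(5i−3)/2 = (5Σi² − 3Σi) / 2 over i = 1..32.
Σi = 528 and Σi² = 11440.
(5·11440 − 3·528) / 2 = 55616/2 = 27808.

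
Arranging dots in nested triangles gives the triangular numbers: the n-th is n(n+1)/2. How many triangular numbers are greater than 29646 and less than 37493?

30

The n-th triangular number is n(n+1)/2.
Smallest index with value > 29646: n = 244 (giving 29890).
Largest index with value < 37493: n = 273 (giving 37401).
Indices 244 through 273: 30 terms.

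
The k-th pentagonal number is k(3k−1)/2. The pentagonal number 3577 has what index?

49

Set n(3n−1)/2 = 3577, giving 3n² − n − 7154 = 0.
The discriminant is 1 + 24·3577 = 85849, and √85849 = 293.
So n = (1 + 293) / 6 = 294/6 = 49.
Check: 49·(3·49 − 1)/2 = 3577. ✓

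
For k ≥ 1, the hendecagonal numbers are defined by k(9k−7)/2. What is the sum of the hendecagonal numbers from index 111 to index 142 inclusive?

Σ i(9i−7)/2 = (9Σi² − 7Σi) / 2 over i = 111..142.
Σi = 10153 − 6105 = 4048 and Σi² = 964535 − 449735 = 514800.
(9·514800 − 7·4048) / 2 = 4604864/2 = 2302432.

2302432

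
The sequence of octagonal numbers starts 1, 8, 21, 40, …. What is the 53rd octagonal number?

The 53rd octagonal number is n(3n−2) with n = 53.
53·(3·53 − 2) = 53·157 = 8321.

8321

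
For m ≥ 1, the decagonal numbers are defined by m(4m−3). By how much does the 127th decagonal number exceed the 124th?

127·(4·127 − 3) = 64135 and 124·(4·124 − 3) = 61132.
Difference: 64135 − 61132 = 3003.

3003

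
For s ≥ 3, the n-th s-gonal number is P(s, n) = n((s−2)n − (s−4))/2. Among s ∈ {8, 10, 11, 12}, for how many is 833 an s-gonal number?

2

s = 8: P(8, 17) = 833. ✓
s = 10: P(10, 14) = 742 and P(10, 15) = 855; 833 is not s-gonal.
s = 11: P(11, 14) = 833. ✓
s = 12: P(12, 13) = 793 and P(12, 14) = 924; 833 is not s-gonal.
Hits: s ∈ {8, 11} → 2.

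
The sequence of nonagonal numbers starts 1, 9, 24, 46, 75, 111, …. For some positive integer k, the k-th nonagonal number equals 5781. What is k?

41

Set n(7n−5)/2 = 5781, giving 7n² − 5n − 11562 = 0.
The discriminant is 25 + 56·5781 = 323761, and √323761 = 569.
So n = (5 + 569) / 14 = 574/14 = 41.
Check: 41·(7·41 − 5)/2 = 5781. ✓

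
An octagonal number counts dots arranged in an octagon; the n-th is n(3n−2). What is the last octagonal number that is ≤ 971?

936

Solve n(3n−2) ≤ 971 for integer n.
n = 18 gives 936 ≤ 971, while n = 19 gives 1045 > 971; so the answer is 936.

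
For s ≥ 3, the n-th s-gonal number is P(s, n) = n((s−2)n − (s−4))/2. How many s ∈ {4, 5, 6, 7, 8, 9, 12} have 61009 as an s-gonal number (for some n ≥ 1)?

s = 4: P(4, 247) = 61009. ✓
s = 5: P(5, 201) = 60501 and P(5, 202) = 61105; 61009 is not s-gonal.
s = 6: P(6, 174) = 60378 and P(6, 175) = 61075; 61009 is not s-gonal.
s = 7: P(7, 156) = 60606 and P(7, 157) = 61387; 61009 is not s-gonal.
s = 8: P(8, 142) = 60208 and P(8, 143) = 61061; 61009 is not s-gonal.
s = 9: P(9, 132) = 60654 and P(9, 133) = 61579; 61009 is not s-gonal.
s = 12: P(12, 110) = 60060 and P(12, 111) = 61161; 61009 is not s-gonal.
Hits: s ∈ {4} → 1.

1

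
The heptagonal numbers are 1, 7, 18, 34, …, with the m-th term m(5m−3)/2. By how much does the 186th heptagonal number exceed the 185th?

Consecutive heptagonal numbers differ by 5n − 4: here 5·186 − 4 = 926.

926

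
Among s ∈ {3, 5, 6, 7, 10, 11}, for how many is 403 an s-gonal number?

s = 3: P(3, 27) = 378 and P(3, 28) = 406; 403 is not s-gonal.
s = 5: P(5, 16) = 376 and P(5, 17) = 425; 403 is not s-gonal.
s = 6: P(6, 14) = 378 and P(6, 15) = 435; 403 is not s-gonal.
s = 7: P(7, 13) = 403. ✓
s = 10: P(10, 10) = 370 and P(10, 11) = 451; 403 is not s-gonal.
s = 11: P(11, 9) = 333 and P(11, 10) = 415; 403 is not s-gonal.
Hits: s ∈ {7} → 1.

1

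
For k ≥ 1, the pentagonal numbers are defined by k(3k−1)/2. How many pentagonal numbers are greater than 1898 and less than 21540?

The n-th pentagonal number is n(3n−1)/2.
Smallest index with value > 1898: n = 36 (giving 1926).
Largest index with value < 21540: n = 119 (giving 21182).
Indices 36 through 119: 84 terms.

84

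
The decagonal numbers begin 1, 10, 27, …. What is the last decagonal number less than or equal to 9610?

9457

Solve n(4n−3) ≤ 9610 for integer n.
n = 49 gives 9457 ≤ 9610, while n = 50 gives 9850 > 9610; so the answer is 9457.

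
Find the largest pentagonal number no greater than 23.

Solve n(3n−1)/2 ≤ 23 for integer n.
n = 4 gives 22 ≤ 23, while n = 5 gives 35 > 23; so the answer is 22.

22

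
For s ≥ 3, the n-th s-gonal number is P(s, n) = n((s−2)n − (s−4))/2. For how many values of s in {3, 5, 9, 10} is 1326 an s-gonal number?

1

s = 3: P(3, 51) = 1326. ✓
s = 5: P(5, 29) = 1247 and P(5, 30) = 1335; 1326 is not s-gonal.
s = 9: P(9, 19) = 1216 and P(9, 20) = 1350; 1326 is not s-gonal.
s = 10: P(10, 18) = 1242 and P(10, 19) = 1387; 1326 is not s-gonal.
Hits: s ∈ {3} → 1.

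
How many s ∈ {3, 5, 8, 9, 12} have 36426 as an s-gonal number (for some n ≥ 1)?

s = 3: P(3, 269) = 36315 and P(3, 270) = 36585; 36426 is not s-gonal.
s = 5: P(5, 156) = 36426. ✓
s = 8: P(8, 110) = 36080 and P(8, 111) = 36741; 36426 is not s-gonal.
s = 9: P(9, 102) = 36159 and P(9, 103) = 36874; 36426 is not s-gonal.
s = 12: P(12, 85) = 35785 and P(12, 86) = 36636; 36426 is not s-gonal.
Hits: s ∈ {5} → 1.

1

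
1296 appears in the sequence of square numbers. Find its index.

We need n² = 1296, so n = √1296 = 36.
Check: 36² = 1296. ✓

36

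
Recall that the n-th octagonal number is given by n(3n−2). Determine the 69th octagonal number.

The 69th octagonal number is n(3n−2) with n = 69.
69·(3·69 − 2) = 69·205 = 14145.

14145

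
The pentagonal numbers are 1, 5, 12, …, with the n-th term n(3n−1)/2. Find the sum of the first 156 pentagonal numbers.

Σ i(3i−1)/2 = (3Σi² − Σi) / 2 over i = 1..156.
Σi = 12246 and Σi² = 1277666.
(3·1277666 − 1·12246) / 2 = 3820752/2 = 1910376.

1910376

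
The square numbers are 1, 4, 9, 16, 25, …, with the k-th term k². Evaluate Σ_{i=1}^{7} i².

Σ_{i=1}^{7} i² = 7·8·15/6 = 140.

140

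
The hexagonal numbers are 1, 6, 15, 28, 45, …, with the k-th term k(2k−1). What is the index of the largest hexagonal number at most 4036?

45

Solve n(2n−1) ≤ 4036 for integer n.
n = 45 gives 4005 ≤ 4036, while n = 46 gives 4186 > 4036; so the answer is index 45.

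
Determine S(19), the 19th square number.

361

The 19th square number is n² with n = 19.
19² = 361.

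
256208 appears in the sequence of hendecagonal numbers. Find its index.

Set n(9n−7)/2 = 256208, giving 9n² − 7n − 512416 = 0.
The discriminant is 49 + 72·256208 = 18447025, and √18447025 = 4295.
So n = (7 + 4295) / 18 = 4302/18 = 239.

239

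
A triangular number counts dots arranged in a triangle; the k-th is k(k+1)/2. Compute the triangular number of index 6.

The 6th triangular number is n(n+1)/2 with n = 6.
6·7/2 = 42/2 = 21.

21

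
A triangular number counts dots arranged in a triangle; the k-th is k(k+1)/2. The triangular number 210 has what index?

20

Set n(n+1)/2 = 210, giving n² + n − 420 = 0.
The discriminant is 1 + 8·210 = 1681, and √1681 = 41.
So n = (-1 + 41) / 2 = 40/2 = 20.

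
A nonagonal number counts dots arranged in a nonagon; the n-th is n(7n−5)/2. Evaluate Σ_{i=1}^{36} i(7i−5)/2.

Σ i(7i−5)/2 = (7Σi² − 5Σi) / 2 over i = 1..36.
Σi = 666 and Σi² = 16206.
(7·16206 − 5·666) / 2 = 110112/2 = 55056.

55056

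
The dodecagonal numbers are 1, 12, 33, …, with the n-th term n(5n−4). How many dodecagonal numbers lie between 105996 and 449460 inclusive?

The n-th dodecagonal number is n(5n−4).
Smallest index with value ≥ 105996: n = 146 (giving 105996).
Largest index with value ≤ 449460: n = 300 (giving 448800).
Indices 146 through 300: 155 terms.

155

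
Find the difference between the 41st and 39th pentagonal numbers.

239

41·(3·41 − 1)/2 = 2501 and 39·(3·39 − 1)/2 = 2262.
Difference: 2501 − 2262 = 239.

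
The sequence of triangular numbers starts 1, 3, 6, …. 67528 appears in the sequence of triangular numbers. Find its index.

Set n(n+1)/2 = 67528, giving n² + n − 135056 = 0.
The discriminant is 1 + 8·67528 = 540225, and √540225 = 735.
So n = (-1 + 735) / 2 = 734/2 = 367.
Check: 367·368/2 = 67528. ✓

367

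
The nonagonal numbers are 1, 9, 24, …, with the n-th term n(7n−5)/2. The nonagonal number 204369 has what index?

Set n(7n−5)/2 = 204369, giving 7n² − 5n − 408738 = 0.
The discriminant is 25 + 56·204369 = 11444689, and √11444689 = 3383.
So n = (5 + 3383) / 14 = 3388/14 = 242.

242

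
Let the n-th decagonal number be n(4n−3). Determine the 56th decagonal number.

12376

56·(4·56 − 3) = 56·221 = 12376.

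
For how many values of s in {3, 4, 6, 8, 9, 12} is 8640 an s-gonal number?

s = 3: P(3, 130) = 8515 and P(3, 131) = 8646; 8640 is not s-gonal.
s = 4: P(4, 92) = 8464 and P(4, 93) = 8649; 8640 is not s-gonal.
s = 6: P(6, 65) = 8385 and P(6, 66) = 8646; 8640 is not s-gonal.
s = 8: P(8, 54) = 8640. ✓
s = 9: P(9, 50) = 8625 and P(9, 51) = 8976; 8640 is not s-gonal.
s = 12: P(12, 41) = 8241 and P(12, 42) = 8652; 8640 is not s-gonal.
Hits: s ∈ {8} → 1.

1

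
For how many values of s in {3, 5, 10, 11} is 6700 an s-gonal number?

s = 3: P(3, 115) = 6670 and P(3, 116) = 6786; 6700 is not s-gonal.
s = 5: P(5, 67) = 6700. ✓
s = 10: P(10, 41) = 6601 and P(10, 42) = 6930; 6700 is not s-gonal.
s = 11: P(11, 38) = 6365 and P(11, 39) = 6708; 6700 is not s-gonal.
Hits: s ∈ {5} → 1.

1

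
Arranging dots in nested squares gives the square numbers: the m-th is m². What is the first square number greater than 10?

16

Solve n² > 10 for integer n.
The largest n with value ≤ 10 is 3 (since 9 ≤ 10 < 16), so the first above is n = 4, value 16.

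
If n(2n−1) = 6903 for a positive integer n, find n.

59

Set n(2n−1) = 6903, giving 2n² − n − 6903 = 0.
The discriminant is 1 + 8·6903 = 55225, and √55225 = 235.
So n = (1 + 235) / 4 = 236/4 = 59.
Check: 59·(2·59 − 1) = 6903. ✓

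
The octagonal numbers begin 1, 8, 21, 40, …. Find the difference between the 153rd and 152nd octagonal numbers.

913

Consecutive octagonal numbers differ by 6n − 5: here 6·153 − 5 = 913.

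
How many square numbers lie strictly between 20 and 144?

7

The n-th square number is n².
Smallest index with value > 20: n = 5 (giving 25).
Largest index with value < 144: n = 11 (giving 121).
Indices 5 through 11: 7 terms.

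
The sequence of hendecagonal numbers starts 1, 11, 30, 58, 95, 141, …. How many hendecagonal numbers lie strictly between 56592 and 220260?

109

The n-th hendecagonal number is n(9n−7)/2.
Smallest index with value > 56592: n = 113 (giving 57065).
Largest index with value < 220260: n = 221 (giving 219011).
Indices 113 through 221: 109 terms.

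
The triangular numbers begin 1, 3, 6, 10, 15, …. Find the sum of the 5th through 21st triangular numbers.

Σ i(i+1)/2 = (Σi² + Σi) / 2 over i = 5..21.
Σi = 231 − 10 = 221 and Σi² = 3311 − 30 = 3281.
(1·3281 + 1·221) / 2 = 3502/2 = 1751.

1751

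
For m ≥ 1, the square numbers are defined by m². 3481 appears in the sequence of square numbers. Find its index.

We need n² = 3481, so n = √3481 = 59.

59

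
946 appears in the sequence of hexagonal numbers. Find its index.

22

Set n(2n−1) = 946, giving 2n² − n − 946 = 0.
So n = (1 + 87) / 4 = 88/4 = 22.
Check: 22·(2·22 − 1) = 946. ✓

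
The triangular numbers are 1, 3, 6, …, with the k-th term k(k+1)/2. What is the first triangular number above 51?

55

Solve n(n+1)/2 > 51 for integer n.
The largest n with value ≤ 51 is 9 (since 45 ≤ 51 < 55), so the first above is n = 10, value 55.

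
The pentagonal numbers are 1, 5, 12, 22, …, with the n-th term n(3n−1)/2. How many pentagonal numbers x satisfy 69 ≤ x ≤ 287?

8

The n-th pentagonal number is n(3n−1)/2.
Smallest index with value ≥ 69: n = 7 (giving 70).
Largest index with value ≤ 287: n = 14 (giving 287).
Indices 7 through 14: 8 terms.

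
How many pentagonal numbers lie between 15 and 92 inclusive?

5

The n-th pentagonal number is n(3n−1)/2.
Smallest index with value ≥ 15: n = 4 (giving 22).
Largest index with value ≤ 92: n = 8 (giving 92).
Indices 4 through 8: 5 terms.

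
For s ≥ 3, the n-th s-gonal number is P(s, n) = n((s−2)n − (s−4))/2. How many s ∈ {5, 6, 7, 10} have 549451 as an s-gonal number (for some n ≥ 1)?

s = 5: P(5, 605) = 548735 and P(5, 606) = 550551; 549451 is not s-gonal.
s = 6: P(6, 524) = 548628 and P(6, 525) = 550725; 549451 is not s-gonal.
s = 7: P(7, 469) = 549199 and P(7, 470) = 551545; 549451 is not s-gonal.
s = 10: P(10, 371) = 549451. ✓
Hits: s ∈ {10} → 1.

1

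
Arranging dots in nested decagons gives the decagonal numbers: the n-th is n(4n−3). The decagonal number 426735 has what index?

327

Set n(4n−3) = 426735, giving 4n² − 3n − 426735 = 0.
The discriminant is 9 + 16·426735 = 6827769, and √6827769 = 2613.
So n = (3 + 2613) / 8 = 2616/8 = 327.
Check: 327·(4·327 − 3) = 426735. ✓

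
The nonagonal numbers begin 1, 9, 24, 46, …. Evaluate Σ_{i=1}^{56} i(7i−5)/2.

206416

Σ i(7i−5)/2 = (7Σi² − 5Σi) / 2 over i = 1..56.
Σi = 1596 and Σi² = 60116.
(7·60116 − 5·1596) / 2 = 412832/2 = 206416.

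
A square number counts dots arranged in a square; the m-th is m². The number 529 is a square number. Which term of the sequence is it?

23

We need n² = 529, so n = √529 = 23.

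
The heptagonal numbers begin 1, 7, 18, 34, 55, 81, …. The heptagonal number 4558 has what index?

43

Set n(5n−3)/2 = 4558, giving 5n² − 3n − 9116 = 0.
The discriminant is 9 + 40·4558 = 182329, and √182329 = 427.
So n = (3 + 427) / 10 = 430/10 = 43.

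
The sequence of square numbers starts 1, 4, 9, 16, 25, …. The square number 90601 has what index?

301

We need n² = 90601, so n = √90601 = 301.
Check: 301² = 90601. ✓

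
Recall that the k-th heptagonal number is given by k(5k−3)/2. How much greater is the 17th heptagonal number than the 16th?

Consecutive heptagonal numbers differ by 5n − 4: here 5·17 − 4 = 81.

81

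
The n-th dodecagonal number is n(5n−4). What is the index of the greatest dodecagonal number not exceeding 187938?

Solve n(5n−4) ≤ 187938 for integer n.
n = 194 gives 187404 ≤ 187938, while n = 195 gives 189345 > 187938; so the answer is index 194.

194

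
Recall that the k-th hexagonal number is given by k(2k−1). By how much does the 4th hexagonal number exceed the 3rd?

Consecutive hexagonal numbers differ by 4n − 3: here 4·4 − 3 = 13.

13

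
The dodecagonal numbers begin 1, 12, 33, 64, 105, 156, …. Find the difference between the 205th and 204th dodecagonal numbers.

Consecutive dodecagonal numbers differ by 10n − 9: here 10·205 − 9 = 2041.

2041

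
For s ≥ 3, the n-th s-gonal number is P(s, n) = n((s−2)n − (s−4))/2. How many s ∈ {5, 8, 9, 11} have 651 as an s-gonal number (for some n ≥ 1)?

2

s = 5: P(5, 21) = 651. ✓
s = 8: P(8, 15) = 645 and P(8, 16) = 736; 651 is not s-gonal.
s = 9: P(9, 14) = 651. ✓
s = 11: P(11, 12) = 606 and P(11, 13) = 715; 651 is not s-gonal.
Hits: s ∈ {5, 9} → 2.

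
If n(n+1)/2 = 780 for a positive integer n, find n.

39

Set n(n+1)/2 = 780, giving n² + n − 1560 = 0.
The discriminant is 1 + 8·780 = 6241, and √6241 = 79.
So n = (-1 + 79) / 2 = 78/2 = 39.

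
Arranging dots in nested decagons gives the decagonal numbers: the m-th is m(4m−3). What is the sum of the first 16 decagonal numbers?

Σ i(4i−3) = 4Σi² − 3Σi over i = 1..16.
Σi = 136 and Σi² = 1496.
4·1496 − 3·136 = 5576.

5576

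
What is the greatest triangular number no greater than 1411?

Solve n(n+1)/2 ≤ 1411 for integer n.
n = 52 gives 1378 ≤ 1411, while n = 53 gives 1431 > 1411; so the answer is 1378.

1378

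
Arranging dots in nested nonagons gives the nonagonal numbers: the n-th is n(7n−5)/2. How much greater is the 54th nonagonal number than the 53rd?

372

Consecutive nonagonal numbers differ by 7n − 6: here 7·54 − 6 = 372.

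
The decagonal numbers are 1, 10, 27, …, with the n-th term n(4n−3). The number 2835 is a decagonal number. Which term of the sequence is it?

Set n(4n−3) = 2835, giving 4n² − 3n − 2835 = 0.
The discriminant is 9 + 16·2835 = 45369, and √45369 = 213.
So n = (3 + 213) / 8 = 216/8 = 27.
Check: 27·(4·27 − 3) = 2835. ✓

27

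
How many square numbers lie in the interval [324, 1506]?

The n-th square number is n².
Smallest index with value ≥ 324: n = 18 (giving 324).
Largest index with value ≤ 1506: n = 38 (giving 1444).
Indices 18 through 38: 21 terms.

21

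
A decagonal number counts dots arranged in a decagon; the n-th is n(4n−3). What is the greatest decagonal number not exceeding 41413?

41310

Solve n(4n−3) ≤ 41413 for integer n.
n = 102 gives 41310 ≤ 41413, while n = 103 gives 42127 > 41413; so the answer is 41310.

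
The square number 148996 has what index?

We need n² = 148996, so n = √148996 = 386.
Check: 386² = 148996. ✓

386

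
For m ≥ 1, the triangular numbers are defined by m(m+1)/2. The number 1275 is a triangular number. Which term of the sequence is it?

Set n(n+1)/2 = 1275, giving n² + n − 2550 = 0.
The discriminant is 1 + 8·1275 = 10201, and √10201 = 101.
So n = (-1 + 101) / 2 = 100/2 = 50.

50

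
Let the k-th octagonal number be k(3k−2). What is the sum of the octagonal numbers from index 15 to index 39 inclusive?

57225

Σ i(3i−2) = 3Σi² − 2Σi over i = 15..39.
Σi = 780 − 105 = 675 and Σi² = 20540 − 1015 = 19525.
3·19525 − 2·675 = 57225.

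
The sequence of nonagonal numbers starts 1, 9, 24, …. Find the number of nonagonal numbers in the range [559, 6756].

The n-th nonagonal number is n(7n−5)/2.
Smallest index with value ≥ 559: n = 13 (giving 559).
Largest index with value ≤ 6756: n = 44 (giving 6666).
Indices 13 through 44: 32 terms.

32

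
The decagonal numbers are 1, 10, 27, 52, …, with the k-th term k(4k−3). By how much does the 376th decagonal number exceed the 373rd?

8979

376·(4·376 − 3) = 564376 and 373·(4·373 − 3) = 555397.
Difference: 564376 − 555397 = 8979.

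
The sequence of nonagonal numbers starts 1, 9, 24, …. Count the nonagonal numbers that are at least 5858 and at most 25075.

44

The n-th nonagonal number is n(7n−5)/2.
Smallest index with value ≥ 5858: n = 42 (giving 6069).
Largest index with value ≤ 25075: n = 85 (giving 25075).
Indices 42 through 85: 44 terms.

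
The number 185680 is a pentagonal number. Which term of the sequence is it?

Set n(3n−1)/2 = 185680, giving 3n² − n − 371360 = 0.
So n = (1 + 2111) / 6 = 2112/6 = 352.

352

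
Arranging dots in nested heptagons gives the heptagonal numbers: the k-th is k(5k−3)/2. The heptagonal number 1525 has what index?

Set n(5n−3)/2 = 1525, giving 5n² − 3n − 3050 = 0.
The discriminant is 9 + 40·1525 = 61009, and √61009 = 247.
So n = (3 + 247) / 10 = 250/10 = 25.
Check: 25·(5·25 − 3)/2 = 1525. ✓

25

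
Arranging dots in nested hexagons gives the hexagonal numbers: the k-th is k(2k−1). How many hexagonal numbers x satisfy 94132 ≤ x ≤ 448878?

The n-th hexagonal number is n(2n−1).
Smallest index with value ≥ 94132: n = 218 (giving 94830).
Largest index with value ≤ 448878: n = 474 (giving 448878).
Indices 218 through 474: 257 terms.

257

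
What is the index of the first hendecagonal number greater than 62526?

119

Solve n(9n−7)/2 > 62526 for integer n.
The largest n with value ≤ 62526 is 118 (since 62245 ≤ 62526 < 63308), so the first above is n = 119, value 63308.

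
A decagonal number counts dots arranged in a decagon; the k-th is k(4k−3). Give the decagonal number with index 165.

108405

The 165th decagonal number is n(4n−3) with n = 165.
165·(4·165 − 3) = 165·657 = 108405.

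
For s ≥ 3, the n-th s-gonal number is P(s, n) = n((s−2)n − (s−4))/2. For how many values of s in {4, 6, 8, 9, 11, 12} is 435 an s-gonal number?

1

s = 4: P(4, 20) = 400 and P(4, 21) = 441; 435 is not s-gonal.
s = 6: P(6, 15) = 435. ✓
s = 8: P(8, 12) = 408 and P(8, 13) = 481; 435 is not s-gonal.
s = 9: P(9, 11) = 396 and P(9, 12) = 474; 435 is not s-gonal.
s = 11: P(11, 10) = 415 and P(11, 11) = 506; 435 is not s-gonal.
s = 12: P(12, 9) = 369 and P(12, 10) = 460; 435 is not s-gonal.
Hits: s ∈ {6} → 1.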